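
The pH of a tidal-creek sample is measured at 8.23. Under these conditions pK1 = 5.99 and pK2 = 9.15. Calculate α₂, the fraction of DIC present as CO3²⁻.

α₂ = 0.107

α₂ = 1 / (1 + [H⁺]/K2 + [H⁺]²/(K1K2)) = 1 / (1 + 10^+0.92 + 10^-1.32)
   = 1 / (1 + 8.3176 + 0.047863) = 1/9.3655 = 0.1068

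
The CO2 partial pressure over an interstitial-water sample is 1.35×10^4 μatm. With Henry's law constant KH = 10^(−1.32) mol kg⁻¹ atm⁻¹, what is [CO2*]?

[CO2*] = 646 μmol/kg

KH = 10^(−1.32) = 4.786×10^-2 mol kg⁻¹ atm⁻¹
[CO2*] = KH · pCO2 = 4.786×10^-2 × 1.35×10^4×10^-6 atm = 6.46×10^-4 mol/kg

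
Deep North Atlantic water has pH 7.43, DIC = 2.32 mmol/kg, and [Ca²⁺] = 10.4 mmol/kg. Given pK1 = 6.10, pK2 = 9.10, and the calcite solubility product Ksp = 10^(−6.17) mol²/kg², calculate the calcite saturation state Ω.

Ω = 0.714

α₂ = 1 / (1 + [H⁺]/K2 + [H⁺]²/(K1K2)) = 1 / (1 + 10^+1.67 + 10^+0.34)
   = 1 / (1 + 46.774 + 2.1878) = 1/49.961 = 0.02002
[CO3²⁻] = α₂ × DIC = 0.02002 × 2.32 = 0.04644 mmol/kg
Ksp = 10^(−6.17) = 6.761×10^-7
Ω = [Ca²⁺][CO3²⁻]/Ksp = (10.4×10^-3)(4.644×10^-5) / 6.761×10^-7 = 0.714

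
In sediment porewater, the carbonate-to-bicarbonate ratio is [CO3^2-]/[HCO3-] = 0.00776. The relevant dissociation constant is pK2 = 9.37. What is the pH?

pH = 7.26

From K2 = [H⁺][CO3^2-]/[HCO3-]:  pH = pK2 + log₁₀([CO3^2-]/[HCO3-])
log₁₀(0.00776) = -2.110
pH = 9.37 + (-2.110) = 7.26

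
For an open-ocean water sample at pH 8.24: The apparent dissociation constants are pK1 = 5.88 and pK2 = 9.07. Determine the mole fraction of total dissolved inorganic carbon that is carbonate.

α₂ = 1 / (1 + [H⁺]/K2 + [H⁺]²/(K1K2)) = 1 / (1 + 10^+0.83 + 10^-1.53)
   = 1 / (1 + 6.7608 + 0.029512) = 1/7.7903 = 0.1284

α₂ = 0.128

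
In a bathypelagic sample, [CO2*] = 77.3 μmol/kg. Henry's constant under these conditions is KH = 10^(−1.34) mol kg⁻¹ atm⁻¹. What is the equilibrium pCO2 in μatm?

KH = 10^(−1.34) = 4.571×10^-2 mol kg⁻¹ atm⁻¹
pCO2 = [CO2*]/KH = 77.3×10^-6 / 4.571×10^-2 = 1.69×10^-3 atm = 1690 μatm

pCO2 = 1690 μatm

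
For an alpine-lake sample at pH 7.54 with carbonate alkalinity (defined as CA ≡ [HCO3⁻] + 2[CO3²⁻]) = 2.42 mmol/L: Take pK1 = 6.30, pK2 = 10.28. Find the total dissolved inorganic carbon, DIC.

CA = [HCO3⁻] + 2[CO3²⁻] = (α₁ + 2α₂)·DIC
At pH 7.54: [H⁺]/K1 = 10^-1.24 = 0.057544, K2/[H⁺] = 10^-2.74 = 0.0018197
α₁ = 1/(1 + 0.057544 + 0.0018197) = 1/1.0594 = 0.9440; α₂ = α₁·K2/[H⁺] = 0.001718
α₁ + 2α₂ = 0.9474
DIC = CA / (α₁ + 2α₂) = 2.42 / 0.9474 = 2.55 mmol/L

DIC = 2.55 mmol/L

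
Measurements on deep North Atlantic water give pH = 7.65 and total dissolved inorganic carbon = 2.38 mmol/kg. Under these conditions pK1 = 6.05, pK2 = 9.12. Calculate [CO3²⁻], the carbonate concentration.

α₂ = 1 / (1 + [H⁺]/K2 + [H⁺]²/(K1K2)) = 1 / (1 + 10^+1.47 + 10^-0.13)
   = 1 / (1 + 29.512 + 0.74131) = 1/31.253 = 0.03200
[CO3²⁻] = α₂ × DIC = 0.03200 × 2.38 = 0.0762 mmol/kg

[CO3²⁻] = 0.0762 mmol/kg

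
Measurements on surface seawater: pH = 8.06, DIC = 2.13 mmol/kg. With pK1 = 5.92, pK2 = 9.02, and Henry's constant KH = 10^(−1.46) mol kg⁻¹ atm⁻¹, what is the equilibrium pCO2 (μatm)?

pCO2 = 398 μatm

α₀ = 1 / (1 + K1/[H⁺] + K1K2/[H⁺]²) = 1 / (1 + 10^+2.14 + 10^+1.18)
   = 1 / (1 + 138.04 + 15.136) = 1/154.17 = 0.006486
[CO2*] = α₀ × DIC = 0.006486 × 2.13 = 0.01382 mmol/kg = 13.82 μmol/kg
pCO2 = [CO2*]/KH = 1.382×10^-5 / 3.467×10^-2 = 398 μatm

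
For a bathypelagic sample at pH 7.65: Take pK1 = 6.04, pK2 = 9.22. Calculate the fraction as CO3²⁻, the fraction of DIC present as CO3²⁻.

α₂ = 1 / (1 + [H⁺]/K2 + [H⁺]²/(K1K2)) = 1 / (1 + 10^+1.57 + 10^-0.04)
   = 1 / (1 + 37.154 + 0.91201) = 1/39.066 = 0.02560

α₂ = 0.0256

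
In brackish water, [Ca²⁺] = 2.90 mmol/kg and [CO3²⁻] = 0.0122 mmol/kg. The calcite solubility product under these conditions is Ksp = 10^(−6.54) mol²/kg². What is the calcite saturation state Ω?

Ksp = 10^(−6.54) = 2.884×10^-7
Ω = [Ca²⁺][CO3²⁻]/Ksp = (2.90×10^-3)(0.0122×10^-3) / 2.884×10^-7 = 0.123

Ω = 0.123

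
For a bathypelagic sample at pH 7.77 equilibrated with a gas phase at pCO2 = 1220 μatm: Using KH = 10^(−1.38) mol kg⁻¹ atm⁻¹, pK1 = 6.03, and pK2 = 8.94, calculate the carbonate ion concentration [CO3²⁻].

[CO2*] = KH · pCO2 = 10^(−1.38) × 1220×10^-6 = 5.086×10^-5 mol/kg
α₀ = 1/(1 + K1/[H⁺] + K1K2/[H⁺]²) = 1/(1 + 10^+1.74 + 10^+0.57) = 0.01676
DIC = [CO2*]/α₀ = 5.086×10^-5 / 0.01676 = 3.035 mmol/kg
[CO3²⁻] = α₂·DIC; α₂ = 0.06227, so [CO3²⁻] = 0.06227 × 3.035 = 0.189 mmol/kg

[CO3²⁻] = 0.189 mmol/kg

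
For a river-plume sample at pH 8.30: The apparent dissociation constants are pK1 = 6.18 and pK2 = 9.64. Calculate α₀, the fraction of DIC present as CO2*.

α₀ = 1 / (1 + K1/[H⁺] + K1K2/[H⁺]²) = 1 / (1 + 10^+2.12 + 10^+0.78)
   = 1 / (1 + 131.83 + 6.0256) = 1/138.85 = 0.007202

α₀ = 0.00720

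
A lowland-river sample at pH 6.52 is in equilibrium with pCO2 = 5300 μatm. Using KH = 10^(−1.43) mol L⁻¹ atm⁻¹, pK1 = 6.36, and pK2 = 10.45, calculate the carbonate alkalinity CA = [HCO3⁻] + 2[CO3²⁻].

CA = 0.285 mmol/L

[CO2*] = KH · pCO2 = 10^(−1.43) × 5300×10^-6 = 1.969×10^-4 mol/L
α₀ = 1/(1 + K1/[H⁺] + K1K2/[H⁺]²) = 1/(1 + 10^+0.16 + 10^-3.77) = 0.4089
DIC = [CO2*]/α₀ = 1.969×10^-4 / 0.4089 = 0.4816 mmol/L
CA = (α₁ + 2α₂)·DIC = (0.5910 + 2×6.944×10^-5) × 0.4816 = 0.285 mmol/L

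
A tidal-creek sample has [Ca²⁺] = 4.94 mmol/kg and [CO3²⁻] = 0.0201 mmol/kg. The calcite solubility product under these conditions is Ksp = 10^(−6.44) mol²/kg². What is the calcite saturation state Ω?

Ksp = 10^(−6.44) = 3.631×10^-7
Ω = [Ca²⁺][CO3²⁻]/Ksp = (4.94×10^-3)(0.0201×10^-3) / 3.631×10^-7 = 0.273

Ω = 0.273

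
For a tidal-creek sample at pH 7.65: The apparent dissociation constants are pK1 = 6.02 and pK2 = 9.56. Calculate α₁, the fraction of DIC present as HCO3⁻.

α₁ = 1 / (1 + [H⁺]/K1 + K2/[H⁺]) = 1 / (1 + 10^-1.63 + 10^-1.91)
   = 1 / (1 + 0.023442 + 0.012303) = 1/1.0357 = 0.9655

α₁ = 0.965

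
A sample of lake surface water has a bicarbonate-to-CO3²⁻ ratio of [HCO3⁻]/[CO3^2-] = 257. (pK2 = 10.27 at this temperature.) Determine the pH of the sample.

pH = 7.86

From K2 = [H⁺][CO3^2-]/[HCO3⁻]:  pH = pK2 − log₁₀([HCO3⁻]/[CO3^2-])
log₁₀(257) = +2.410
pH = 10.27 − (+2.410) = 7.86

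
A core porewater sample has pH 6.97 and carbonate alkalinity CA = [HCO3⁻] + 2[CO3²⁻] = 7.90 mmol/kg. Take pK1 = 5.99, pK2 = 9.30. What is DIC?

DIC = 8.68 mmol/kg

CA = [HCO3⁻] + 2[CO3²⁻] = (α₁ + 2α₂)·DIC
At pH 6.97: [H⁺]/K1 = 10^-0.98 = 0.10471, K2/[H⁺] = 10^-2.33 = 0.0046774
α₁ = 1/(1 + 0.10471 + 0.0046774) = 1/1.1094 = 0.9014; α₂ = α₁·K2/[H⁺] = 0.004216
α₁ + 2α₂ = 0.9098
DIC = CA / (α₁ + 2α₂) = 7.90 / 0.9098 = 8.68 mmol/kg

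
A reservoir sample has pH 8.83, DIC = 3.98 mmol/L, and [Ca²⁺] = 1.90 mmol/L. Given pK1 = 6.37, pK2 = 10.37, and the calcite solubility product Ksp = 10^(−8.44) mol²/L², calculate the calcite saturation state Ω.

Ω = 58.2

α₂ = 1 / (1 + [H⁺]/K2 + [H⁺]²/(K1K2)) = 1 / (1 + 10^+1.54 + 10^-0.92)
   = 1 / (1 + 34.674 + 0.12023) = 1/35.794 = 0.02794
[CO3²⁻] = α₂ × DIC = 0.02794 × 3.98 = 0.1112 mmol/L
Ksp = 10^(−8.44) = 3.631×10^-9
Ω = [Ca²⁺][CO3²⁻]/Ksp = (1.90×10^-3)(1.112×10^-4) / 3.631×10^-9 = 58.2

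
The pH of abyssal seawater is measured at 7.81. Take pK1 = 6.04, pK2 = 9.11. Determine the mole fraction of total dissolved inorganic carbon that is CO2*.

α₀ = 0.0159

α₀ = 1 / (1 + K1/[H⁺] + K1K2/[H⁺]²) = 1 / (1 + 10^+1.77 + 10^+0.47)
   = 1 / (1 + 58.884 + 2.9512) = 1/62.836 = 0.01591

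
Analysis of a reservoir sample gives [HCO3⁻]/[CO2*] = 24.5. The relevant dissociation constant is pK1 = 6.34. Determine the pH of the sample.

pH = 7.73

From K1 = [H⁺][HCO3⁻]/[CO2*]:  pH = pK1 + log₁₀([HCO3⁻]/[CO2*])
log₁₀(24.5) = +1.389
pH = 6.34 + (+1.389) = 7.73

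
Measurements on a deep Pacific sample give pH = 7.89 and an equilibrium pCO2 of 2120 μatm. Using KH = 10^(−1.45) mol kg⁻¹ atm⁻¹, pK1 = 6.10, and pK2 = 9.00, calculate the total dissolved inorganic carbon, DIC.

[CO2*] = KH · pCO2 = 10^(−1.45) × 2120×10^-6 = 7.522×10^-5 mol/kg
α₀ = 1/(1 + K1/[H⁺] + K1K2/[H⁺]²) = 1/(1 + 10^+1.79 + 10^+0.68) = 0.01483
DIC = [CO2*]/α₀ = 7.522×10^-5 / 0.01483 = 5.07 mmol/kg

DIC = 5.07 mmol/kg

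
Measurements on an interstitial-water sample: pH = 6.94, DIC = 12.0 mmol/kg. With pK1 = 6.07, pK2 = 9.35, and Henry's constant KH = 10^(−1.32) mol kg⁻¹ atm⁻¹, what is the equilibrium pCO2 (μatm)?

pCO2 = 2.97×10^4 μatm

α₀ = 1 / (1 + K1/[H⁺] + K1K2/[H⁺]²) = 1 / (1 + 10^+0.87 + 10^-1.54)
   = 1 / (1 + 7.4131 + 0.028840) = 1/8.4419 = 0.1185
[CO2*] = α₀ × DIC = 0.1185 × 12.0 = 1.421 mmol/kg
pCO2 = [CO2*]/KH = 1.421×10^-3 / 4.786×10^-2 = 2.97×10^4 μatm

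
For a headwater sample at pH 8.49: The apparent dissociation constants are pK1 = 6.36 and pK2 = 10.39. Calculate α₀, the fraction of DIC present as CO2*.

α₀ = 1 / (1 + K1/[H⁺] + K1K2/[H⁺]²) = 1 / (1 + 10^+2.13 + 10^+0.23)
   = 1 / (1 + 134.90 + 1.6982) = 1/137.59 = 0.007268

α₀ = 0.00727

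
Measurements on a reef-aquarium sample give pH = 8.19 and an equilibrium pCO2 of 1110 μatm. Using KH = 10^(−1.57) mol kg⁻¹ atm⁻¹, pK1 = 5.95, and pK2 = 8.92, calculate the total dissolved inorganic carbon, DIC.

DIC = 6.19 mmol/kg

[CO2*] = KH · pCO2 = 10^(−1.57) × 1110×10^-6 = 2.988×10^-5 mol/kg
α₀ = 1/(1 + K1/[H⁺] + K1K2/[H⁺]²) = 1/(1 + 10^+2.24 + 10^+1.51) = 0.004828
DIC = [CO2*]/α₀ = 2.988×10^-5 / 0.004828 = 6.19 mmol/kg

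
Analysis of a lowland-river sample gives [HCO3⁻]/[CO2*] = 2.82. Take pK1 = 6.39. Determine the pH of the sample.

pH = 6.84

From K1 = [H⁺][HCO3⁻]/[CO2*]:  pH = pK1 + log₁₀([HCO3⁻]/[CO2*])
log₁₀(2.82) = +0.450
pH = 6.39 + (+0.450) = 6.84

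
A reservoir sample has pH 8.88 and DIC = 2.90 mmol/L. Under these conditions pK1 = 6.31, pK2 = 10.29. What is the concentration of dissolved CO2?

α₀ = 1 / (1 + K1/[H⁺] + K1K2/[H⁺]²) = 1 / (1 + 10^+2.57 + 10^+1.16)
   = 1 / (1 + 371.54 + 14.454) = 1/386.99 = 0.002584
[CO2*] = α₀ × DIC = 0.002584 × 2.90 = 0.00749 mmol/L = 7.49 μmol/L

[CO2*] = 7.49 μmol/L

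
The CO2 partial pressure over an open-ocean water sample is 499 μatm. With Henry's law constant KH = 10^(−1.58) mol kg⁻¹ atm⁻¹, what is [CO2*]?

[CO2*] = 13.1 μmol/kg

KH = 10^(−1.58) = 2.630×10^-2 mol kg⁻¹ atm⁻¹
[CO2*] = KH · pCO2 = 2.630×10^-2 × 499×10^-6 atm = 1.31×10^-5 mol/kg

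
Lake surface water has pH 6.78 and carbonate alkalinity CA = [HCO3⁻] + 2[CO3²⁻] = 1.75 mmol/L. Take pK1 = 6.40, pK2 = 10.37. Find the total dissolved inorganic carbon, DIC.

DIC = 2.48 mmol/L

CA = [HCO3⁻] + 2[CO3²⁻] = (α₁ + 2α₂)·DIC
At pH 6.78: [H⁺]/K1 = 10^-0.38 = 0.41687, K2/[H⁺] = 10^-3.59 = 0.00025704
α₁ = 1/(1 + 0.41687 + 0.00025704) = 1/1.4171 = 0.7057; α₂ = α₁·K2/[H⁺] = 0.0001814
α₁ + 2α₂ = 0.7060
DIC = CA / (α₁ + 2α₂) = 1.75 / 0.7060 = 2.48 mmol/L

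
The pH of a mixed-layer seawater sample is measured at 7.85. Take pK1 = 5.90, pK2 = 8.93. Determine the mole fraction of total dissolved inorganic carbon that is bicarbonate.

α₁ = 1 / (1 + [H⁺]/K1 + K2/[H⁺]) = 1 / (1 + 10^-1.95 + 10^-1.08)
   = 1 / (1 + 0.011220 + 0.083176) = 1/1.0944 = 0.9137

α₁ = 0.914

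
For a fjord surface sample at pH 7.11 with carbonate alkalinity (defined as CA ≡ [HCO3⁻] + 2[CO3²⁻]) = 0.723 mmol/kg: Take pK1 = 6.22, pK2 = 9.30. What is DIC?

DIC = 0.810 mmol/kg

CA = [HCO3⁻] + 2[CO3²⁻] = (α₁ + 2α₂)·DIC
At pH 7.11: [H⁺]/K1 = 10^-0.89 = 0.12882, K2/[H⁺] = 10^-2.19 = 0.0064565
α₁ = 1/(1 + 0.12882 + 0.0064565) = 1/1.1353 = 0.8808; α₂ = α₁·K2/[H⁺] = 0.005687
α₁ + 2α₂ = 0.8922
DIC = CA / (α₁ + 2α₂) = 0.723 / 0.8922 = 0.810 mmol/kg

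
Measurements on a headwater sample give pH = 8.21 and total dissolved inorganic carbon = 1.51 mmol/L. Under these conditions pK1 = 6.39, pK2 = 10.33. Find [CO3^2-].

[CO3²⁻] = 11.2 μmol/L

α₂ = 1 / (1 + [H⁺]/K2 + [H⁺]²/(K1K2)) = 1 / (1 + 10^+2.12 + 10^+0.30)
   = 1 / (1 + 131.83 + 1.9953) = 1/134.82 = 0.007417
[CO3²⁻] = α₂ × DIC = 0.007417 × 1.51 = 0.0112 mmol/L = 11.2 μmol/L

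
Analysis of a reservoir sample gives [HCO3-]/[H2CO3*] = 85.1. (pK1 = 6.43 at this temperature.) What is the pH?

pH = 8.36

From K1 = [H⁺][HCO3-]/[H2CO3*]:  pH = pK1 + log₁₀([HCO3-]/[H2CO3*])
log₁₀(85.1) = +1.930
pH = 6.43 + (+1.930) = 8.36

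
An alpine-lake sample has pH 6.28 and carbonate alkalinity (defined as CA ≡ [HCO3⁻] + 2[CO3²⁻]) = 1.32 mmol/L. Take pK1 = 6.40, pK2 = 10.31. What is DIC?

DIC = 3.06 mmol/L

CA = [HCO3⁻] + 2[CO3²⁻] = (α₁ + 2α₂)·DIC
At pH 6.28: [H⁺]/K1 = 10^0.12 = 1.3183, K2/[H⁺] = 10^-4.03 = 9.3325×10^-5
α₁ = 1/(1 + 1.3183 + 9.3325×10^-5) = 1/2.3184 = 0.4313; α₂ = α₁·K2/[H⁺] = 4.026×10^-5
α₁ + 2α₂ = 0.4314
DIC = CA / (α₁ + 2α₂) = 1.32 / 0.4314 = 3.06 mmol/L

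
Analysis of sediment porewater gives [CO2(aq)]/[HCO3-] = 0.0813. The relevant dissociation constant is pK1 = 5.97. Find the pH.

From K1 = [H⁺][HCO3-]/[CO2(aq)]:  pH = pK1 − log₁₀([CO2(aq)]/[HCO3-])
log₁₀(0.0813) = -1.090
pH = 5.97 − (-1.090) = 7.06

pH = 7.06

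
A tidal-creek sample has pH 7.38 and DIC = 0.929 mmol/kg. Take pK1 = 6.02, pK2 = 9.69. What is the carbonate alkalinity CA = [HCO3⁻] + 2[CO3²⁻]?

CA = 0.895 mmol/kg

CA = [HCO3⁻] + 2[CO3²⁻] = (α₁ + 2α₂)·DIC
At pH 7.38: [H⁺]/K1 = 10^-1.36 = 0.043652, K2/[H⁺] = 10^-2.31 = 0.0048978
α₁ = 1/(1 + 0.043652 + 0.0048978) = 1/1.0485 = 0.9537; α₂ = α₁·K2/[H⁺] = 0.004671
α₁ + 2α₂ = 0.9630
CA = 0.9630 × 0.929 = 0.895 mmol/kg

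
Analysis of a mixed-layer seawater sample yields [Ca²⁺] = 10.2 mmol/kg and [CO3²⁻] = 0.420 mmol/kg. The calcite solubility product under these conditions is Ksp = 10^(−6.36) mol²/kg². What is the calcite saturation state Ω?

Ω = 9.81

Ksp = 10^(−6.36) = 4.365×10^-7
Ω = [Ca²⁺][CO3²⁻]/Ksp = (10.2×10^-3)(0.420×10^-3) / 4.365×10^-7 = 9.81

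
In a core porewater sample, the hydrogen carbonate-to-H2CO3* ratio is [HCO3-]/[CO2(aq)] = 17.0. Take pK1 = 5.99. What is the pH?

From K1 = [H⁺][HCO3-]/[CO2(aq)]:  pH = pK1 + log₁₀([HCO3-]/[CO2(aq)])
log₁₀(17.0) = +1.230
pH = 5.99 + (+1.230) = 7.22

pH = 7.22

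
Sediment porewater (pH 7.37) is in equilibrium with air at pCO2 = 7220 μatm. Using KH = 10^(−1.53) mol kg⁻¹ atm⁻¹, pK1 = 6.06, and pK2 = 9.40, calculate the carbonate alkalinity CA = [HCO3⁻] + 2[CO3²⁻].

[CO2*] = KH · pCO2 = 10^(−1.53) × 7220×10^-6 = 2.131×10^-4 mol/kg
α₀ = 1/(1 + K1/[H⁺] + K1K2/[H⁺]²) = 1/(1 + 10^+1.31 + 10^-0.72) = 0.04628
DIC = [CO2*]/α₀ = 2.131×10^-4 / 0.04628 = 4.604 mmol/kg
CA = (α₁ + 2α₂)·DIC = (0.9449 + 2×0.008818) × 4.604 = 4.43 mmol/kg

CA = 4.43 mmol/kg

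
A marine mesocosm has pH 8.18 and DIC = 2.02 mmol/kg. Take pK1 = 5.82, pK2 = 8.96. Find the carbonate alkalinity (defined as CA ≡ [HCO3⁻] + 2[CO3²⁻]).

CA = 2.30 mmol/kg

CA = [HCO3⁻] + 2[CO3²⁻] = (α₁ + 2α₂)·DIC
At pH 8.18: [H⁺]/K1 = 10^-2.36 = 0.0043652, K2/[H⁺] = 10^-0.78 = 0.16596
α₁ = 1/(1 + 0.0043652 + 0.16596) = 1/1.1703 = 0.8545; α₂ = α₁·K2/[H⁺] = 0.1418
α₁ + 2α₂ = 1.1381
CA = 1.1381 × 2.02 = 2.30 mmol/kg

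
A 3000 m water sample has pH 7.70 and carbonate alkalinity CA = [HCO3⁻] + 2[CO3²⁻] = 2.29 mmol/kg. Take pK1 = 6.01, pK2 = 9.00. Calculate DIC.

DIC = 2.23 mmol/kg

CA = [HCO3⁻] + 2[CO3²⁻] = (α₁ + 2α₂)·DIC
At pH 7.70: [H⁺]/K1 = 10^-1.69 = 0.020417, K2/[H⁺] = 10^-1.30 = 0.050119
α₁ = 1/(1 + 0.020417 + 0.050119) = 1/1.0705 = 0.9341; α₂ = α₁·K2/[H⁺] = 0.04682
α₁ + 2α₂ = 1.0277
DIC = CA / (α₁ + 2α₂) = 2.29 / 1.0277 = 2.23 mmol/kg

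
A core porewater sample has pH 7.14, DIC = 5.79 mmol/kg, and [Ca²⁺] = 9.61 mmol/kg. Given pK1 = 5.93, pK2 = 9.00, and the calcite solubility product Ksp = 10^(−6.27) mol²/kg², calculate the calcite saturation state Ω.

Ω = 1.33

α₂ = 1 / (1 + [H⁺]/K2 + [H⁺]²/(K1K2)) = 1 / (1 + 10^+1.86 + 10^+0.65)
   = 1 / (1 + 72.444 + 4.4668) = 1/77.910 = 0.01284
[CO3²⁻] = α₂ × DIC = 0.01284 × 5.79 = 0.07432 mmol/kg
Ksp = 10^(−6.27) = 5.370×10^-7
Ω = [Ca²⁺][CO3²⁻]/Ksp = (9.61×10^-3)(7.432×10^-5) / 5.370×10^-7 = 1.33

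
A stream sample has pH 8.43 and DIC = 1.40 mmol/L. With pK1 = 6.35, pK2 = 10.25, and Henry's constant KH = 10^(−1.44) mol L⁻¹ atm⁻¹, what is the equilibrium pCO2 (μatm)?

α₀ = 1 / (1 + K1/[H⁺] + K1K2/[H⁺]²) = 1 / (1 + 10^+2.08 + 10^+0.26)
   = 1 / (1 + 120.23 + 1.8197) = 1/123.05 = 0.008127
[CO2*] = α₀ × DIC = 0.008127 × 1.40 = 0.01138 mmol/L = 11.38 μmol/L
pCO2 = [CO2*]/KH = 1.138×10^-5 / 3.631×10^-2 = 313 μatm

pCO2 = 313 μatm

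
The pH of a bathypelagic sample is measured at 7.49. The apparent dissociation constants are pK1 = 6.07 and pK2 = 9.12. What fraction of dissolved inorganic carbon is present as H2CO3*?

α₀ = 1 / (1 + K1/[H⁺] + K1K2/[H⁺]²) = 1 / (1 + 10^+1.42 + 10^-0.21)
   = 1 / (1 + 26.303 + 0.61660) = 1/27.919 = 0.03582

α₀ = 0.0358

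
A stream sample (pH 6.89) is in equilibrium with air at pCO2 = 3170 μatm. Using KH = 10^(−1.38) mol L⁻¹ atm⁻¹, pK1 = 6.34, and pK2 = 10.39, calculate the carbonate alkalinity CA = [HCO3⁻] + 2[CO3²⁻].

[CO2*] = KH · pCO2 = 10^(−1.38) × 3170×10^-6 = 1.321×10^-4 mol/L
α₀ = 1/(1 + K1/[H⁺] + K1K2/[H⁺]²) = 1/(1 + 10^+0.55 + 10^-2.95) = 0.2198
DIC = [CO2*]/α₀ = 1.321×10^-4 / 0.2198 = 0.6012 mmol/L
CA = (α₁ + 2α₂)·DIC = (0.7799 + 2×0.0002466) × 0.6012 = 0.469 mmol/L

CA = 0.469 mmol/L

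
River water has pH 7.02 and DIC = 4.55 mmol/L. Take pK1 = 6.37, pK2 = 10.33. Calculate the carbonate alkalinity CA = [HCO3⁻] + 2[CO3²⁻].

CA = 3.72 mmol/L

CA = [HCO3⁻] + 2[CO3²⁻] = (α₁ + 2α₂)·DIC
At pH 7.02: [H⁺]/K1 = 10^-0.65 = 0.22387, K2/[H⁺] = 10^-3.31 = 0.00048978
α₁ = 1/(1 + 0.22387 + 0.00048978) = 1/1.2244 = 0.8168; α₂ = α₁·K2/[H⁺] = 0.0004000
α₁ + 2α₂ = 0.8176
CA = 0.8176 × 4.55 = 3.72 mmol/L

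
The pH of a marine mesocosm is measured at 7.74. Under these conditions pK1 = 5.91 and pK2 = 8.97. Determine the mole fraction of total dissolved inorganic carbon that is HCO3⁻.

α₁ = 0.931

α₁ = 1 / (1 + [H⁺]/K1 + K2/[H⁺]) = 1 / (1 + 10^-1.83 + 10^-1.23)
   = 1 / (1 + 0.014791 + 0.058884) = 1/1.0737 = 0.9314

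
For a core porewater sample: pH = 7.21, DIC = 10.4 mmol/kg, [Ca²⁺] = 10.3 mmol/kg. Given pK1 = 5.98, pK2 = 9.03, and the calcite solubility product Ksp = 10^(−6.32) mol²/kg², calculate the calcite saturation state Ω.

α₂ = 1 / (1 + [H⁺]/K2 + [H⁺]²/(K1K2)) = 1 / (1 + 10^+1.82 + 10^+0.59)
   = 1 / (1 + 66.069 + 3.8905) = 1/70.960 = 0.01409
[CO3²⁻] = α₂ × DIC = 0.01409 × 10.4 = 0.1466 mmol/kg
Ksp = 10^(−6.32) = 4.786×10^-7
Ω = [Ca²⁺][CO3²⁻]/Ksp = (10.3×10^-3)(1.466×10^-4) / 4.786×10^-7 = 3.15

Ω = 3.15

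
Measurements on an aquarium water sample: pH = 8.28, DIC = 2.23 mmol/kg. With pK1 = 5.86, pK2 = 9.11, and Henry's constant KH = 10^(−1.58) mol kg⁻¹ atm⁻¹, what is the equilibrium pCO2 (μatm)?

α₀ = 1 / (1 + K1/[H⁺] + K1K2/[H⁺]²) = 1 / (1 + 10^+2.42 + 10^+1.59)
   = 1 / (1 + 263.03 + 38.905) = 1/302.93 = 0.003301
[CO2*] = α₀ × DIC = 0.003301 × 2.23 = 0.007361 mmol/kg = 7.361 μmol/kg
pCO2 = [CO2*]/KH = 7.361×10^-6 / 2.630×10^-2 = 280 μatm

pCO2 = 280 μatm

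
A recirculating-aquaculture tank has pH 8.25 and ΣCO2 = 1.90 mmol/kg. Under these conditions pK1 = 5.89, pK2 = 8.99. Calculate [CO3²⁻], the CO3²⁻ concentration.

[CO3²⁻] = 0.291 mmol/kg

α₂ = 1 / (1 + [H⁺]/K2 + [H⁺]²/(K1K2)) = 1 / (1 + 10^+0.74 + 10^-1.62)
   = 1 / (1 + 5.4954 + 0.023988) = 1/6.5194 = 0.1534
[CO3²⁻] = α₂ × DIC = 0.1534 × 1.90 = 0.291 mmol/kg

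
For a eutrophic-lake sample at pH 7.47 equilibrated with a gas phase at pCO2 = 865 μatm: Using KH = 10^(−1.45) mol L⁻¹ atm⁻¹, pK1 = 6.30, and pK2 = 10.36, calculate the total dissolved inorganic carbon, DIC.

DIC = 0.485 mmol/L

[CO2*] = KH · pCO2 = 10^(−1.45) × 865×10^-6 = 3.069×10^-5 mol/L
α₀ = 1/(1 + K1/[H⁺] + K1K2/[H⁺]²) = 1/(1 + 10^+1.17 + 10^-1.72) = 0.06325
DIC = [CO2*]/α₀ = 3.069×10^-5 / 0.06325 = 0.485 mmol/L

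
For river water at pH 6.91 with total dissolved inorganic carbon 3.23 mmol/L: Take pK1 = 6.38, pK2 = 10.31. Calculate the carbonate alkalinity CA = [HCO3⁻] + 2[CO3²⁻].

CA = [HCO3⁻] + 2[CO3²⁻] = (α₁ + 2α₂)·DIC
At pH 6.91: [H⁺]/K1 = 10^-0.53 = 0.29512, K2/[H⁺] = 10^-3.40 = 0.00039811
α₁ = 1/(1 + 0.29512 + 0.00039811) = 1/1.2955 = 0.7719; α₂ = α₁·K2/[H⁺] = 0.0003073
α₁ + 2α₂ = 0.7725
CA = 0.7725 × 3.23 = 2.50 mmol/L

CA = 2.50 mmol/L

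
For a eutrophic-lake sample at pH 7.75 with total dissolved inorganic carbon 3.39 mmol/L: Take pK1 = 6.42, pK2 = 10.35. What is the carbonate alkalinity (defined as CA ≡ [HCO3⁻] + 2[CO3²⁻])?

CA = [HCO3⁻] + 2[CO3²⁻] = (α₁ + 2α₂)·DIC
At pH 7.75: [H⁺]/K1 = 10^-1.33 = 0.046774, K2/[H⁺] = 10^-2.60 = 0.0025119
α₁ = 1/(1 + 0.046774 + 0.0025119) = 1/1.0493 = 0.9530; α₂ = α₁·K2/[H⁺] = 0.002394
α₁ + 2α₂ = 0.9578
CA = 0.9578 × 3.39 = 3.25 mmol/L

CA = 3.25 mmol/L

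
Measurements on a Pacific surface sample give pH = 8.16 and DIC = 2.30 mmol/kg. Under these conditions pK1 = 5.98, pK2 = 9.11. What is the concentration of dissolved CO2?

α₀ = 1 / (1 + K1/[H⁺] + K1K2/[H⁺]²) = 1 / (1 + 10^+2.18 + 10^+1.23)
   = 1 / (1 + 151.36 + 16.982) = 1/169.34 = 0.005905
[CO2*] = α₀ × DIC = 0.005905 × 2.30 = 0.0136 mmol/kg = 13.6 μmol/kg

[CO2*] = 13.6 μmol/kg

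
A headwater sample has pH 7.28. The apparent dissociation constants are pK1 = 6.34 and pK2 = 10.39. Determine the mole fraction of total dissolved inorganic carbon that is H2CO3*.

α₀ = 0.103

α₀ = 1 / (1 + K1/[H⁺] + K1K2/[H⁺]²) = 1 / (1 + 10^+0.94 + 10^-2.17)
   = 1 / (1 + 8.7096 + 0.0067608) = 1/9.7164 = 0.1029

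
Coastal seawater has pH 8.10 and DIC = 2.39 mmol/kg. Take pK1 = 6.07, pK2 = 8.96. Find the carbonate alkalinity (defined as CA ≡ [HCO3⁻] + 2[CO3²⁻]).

CA = [HCO3⁻] + 2[CO3²⁻] = (α₁ + 2α₂)·DIC
At pH 8.10: [H⁺]/K1 = 10^-2.03 = 0.0093325, K2/[H⁺] = 10^-0.86 = 0.13804
α₁ = 1/(1 + 0.0093325 + 0.13804) = 1/1.1474 = 0.8716; α₂ = α₁·K2/[H⁺] = 0.1203
α₁ + 2α₂ = 1.1122
CA = 1.1122 × 2.39 = 2.66 mmol/kg

CA = 2.66 mmol/kg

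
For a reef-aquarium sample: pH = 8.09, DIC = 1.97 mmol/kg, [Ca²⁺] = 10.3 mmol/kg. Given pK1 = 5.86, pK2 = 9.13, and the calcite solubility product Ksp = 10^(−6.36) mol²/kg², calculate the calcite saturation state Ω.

α₂ = 1 / (1 + [H⁺]/K2 + [H⁺]²/(K1K2)) = 1 / (1 + 10^+1.04 + 10^-1.19)
   = 1 / (1 + 10.965 + 0.064565) = 1/12.029 = 0.08313
[CO3²⁻] = α₂ × DIC = 0.08313 × 1.97 = 0.1638 mmol/kg
Ksp = 10^(−6.36) = 4.365×10^-7
Ω = [Ca²⁺][CO3²⁻]/Ksp = (10.3×10^-3)(1.638×10^-4) / 4.365×10^-7 = 3.86

Ω = 3.86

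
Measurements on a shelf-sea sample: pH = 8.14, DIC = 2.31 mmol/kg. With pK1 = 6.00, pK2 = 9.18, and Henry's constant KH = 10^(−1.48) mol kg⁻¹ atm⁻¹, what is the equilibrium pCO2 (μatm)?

pCO2 = 460 μatm

α₀ = 1 / (1 + K1/[H⁺] + K1K2/[H⁺]²) = 1 / (1 + 10^+2.14 + 10^+1.10)
   = 1 / (1 + 138.04 + 12.589) = 1/151.63 = 0.006595
[CO2*] = α₀ × DIC = 0.006595 × 2.31 = 0.01523 mmol/kg = 15.23 μmol/kg
pCO2 = [CO2*]/KH = 1.523×10^-5 / 3.311×10^-2 = 460 μatm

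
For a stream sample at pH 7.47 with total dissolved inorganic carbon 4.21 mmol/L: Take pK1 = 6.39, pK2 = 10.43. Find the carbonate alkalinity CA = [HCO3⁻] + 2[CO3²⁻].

CA = 3.89 mmol/L

CA = [HCO3⁻] + 2[CO3²⁻] = (α₁ + 2α₂)·DIC
At pH 7.47: [H⁺]/K1 = 10^-1.08 = 0.083176, K2/[H⁺] = 10^-2.96 = 0.0010965
α₁ = 1/(1 + 0.083176 + 0.0010965) = 1/1.0843 = 0.9223; α₂ = α₁·K2/[H⁺] = 0.001011
α₁ + 2α₂ = 0.9243
CA = 0.9243 × 4.21 = 3.89 mmol/L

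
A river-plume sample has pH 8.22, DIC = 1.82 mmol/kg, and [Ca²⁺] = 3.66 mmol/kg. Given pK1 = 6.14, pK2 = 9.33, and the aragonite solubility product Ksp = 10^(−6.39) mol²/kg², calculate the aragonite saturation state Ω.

Ω = 1.17

α₂ = 1 / (1 + [H⁺]/K2 + [H⁺]²/(K1K2)) = 1 / (1 + 10^+1.11 + 10^-0.97)
   = 1 / (1 + 12.882 + 0.10715) = 1/13.990 = 0.07148
[CO3²⁻] = α₂ × DIC = 0.07148 × 1.82 = 0.1301 mmol/kg
Ksp = 10^(−6.39) = 4.074×10^-7
Ω = [Ca²⁺][CO3²⁻]/Ksp = (3.66×10^-3)(1.301×10^-4) / 4.074×10^-7 = 1.17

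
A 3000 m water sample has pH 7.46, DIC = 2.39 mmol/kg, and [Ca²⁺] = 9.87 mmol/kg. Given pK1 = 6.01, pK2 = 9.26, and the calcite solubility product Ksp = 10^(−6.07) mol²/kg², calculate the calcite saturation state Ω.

Ω = 0.418

α₂ = 1 / (1 + [H⁺]/K2 + [H⁺]²/(K1K2)) = 1 / (1 + 10^+1.80 + 10^+0.35)
   = 1 / (1 + 63.096 + 2.2387) = 1/66.334 = 0.01508
[CO3²⁻] = α₂ × DIC = 0.01508 × 2.39 = 0.03603 mmol/kg
Ksp = 10^(−6.07) = 8.511×10^-7
Ω = [Ca²⁺][CO3²⁻]/Ksp = (9.87×10^-3)(3.603×10^-5) / 8.511×10^-7 = 0.418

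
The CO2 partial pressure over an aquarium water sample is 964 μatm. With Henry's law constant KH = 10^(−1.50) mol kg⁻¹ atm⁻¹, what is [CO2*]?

[CO2*] = 30.5 μmol/kg

KH = 10^(−1.50) = 3.162×10^-2 mol kg⁻¹ atm⁻¹
[CO2*] = KH · pCO2 = 3.162×10^-2 × 964×10^-6 atm = 3.05×10^-5 mol/kg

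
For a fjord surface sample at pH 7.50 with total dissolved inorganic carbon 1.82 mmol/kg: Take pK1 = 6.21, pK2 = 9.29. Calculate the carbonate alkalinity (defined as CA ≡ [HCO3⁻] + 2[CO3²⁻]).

CA = [HCO3⁻] + 2[CO3²⁻] = (α₁ + 2α₂)·DIC
At pH 7.50: [H⁺]/K1 = 10^-1.29 = 0.051286, K2/[H⁺] = 10^-1.79 = 0.016218
α₁ = 1/(1 + 0.051286 + 0.016218) = 1/1.0675 = 0.9368; α₂ = α₁·K2/[H⁺] = 0.01519
α₁ + 2α₂ = 0.9671
CA = 0.9671 × 1.82 = 1.76 mmol/kg

CA = 1.76 mmol/kg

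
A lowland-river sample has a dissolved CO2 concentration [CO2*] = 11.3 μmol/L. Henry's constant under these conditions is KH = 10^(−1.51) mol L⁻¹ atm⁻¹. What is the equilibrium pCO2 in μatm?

KH = 10^(−1.51) = 3.090×10^-2 mol L⁻¹ atm⁻¹
pCO2 = [CO2*]/KH = 11.3×10^-6 / 3.090×10^-2 = 3.66×10^-4 atm = 366 μatm

pCO2 = 366 μatm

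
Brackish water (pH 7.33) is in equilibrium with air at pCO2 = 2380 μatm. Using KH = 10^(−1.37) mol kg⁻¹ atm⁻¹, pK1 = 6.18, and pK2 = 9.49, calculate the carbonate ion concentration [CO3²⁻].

[CO2*] = KH · pCO2 = 10^(−1.37) × 2380×10^-6 = 1.015×10^-4 mol/kg
α₀ = 1/(1 + K1/[H⁺] + K1K2/[H⁺]²) = 1/(1 + 10^+1.15 + 10^-1.01) = 0.06569
DIC = [CO2*]/α₀ = 1.015×10^-4 / 0.06569 = 1.546 mmol/kg
[CO3²⁻] = α₂·DIC; α₂ = 0.006419, so [CO3²⁻] = 0.006419 × 1.546 = 0.00992 mmol/kg = 9.92 μmol/kg

[CO3²⁻] = 9.92 μmol/kg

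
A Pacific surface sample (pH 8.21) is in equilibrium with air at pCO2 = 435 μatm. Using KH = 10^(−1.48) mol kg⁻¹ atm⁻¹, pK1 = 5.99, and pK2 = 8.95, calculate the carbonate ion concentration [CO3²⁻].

[CO3²⁻] = 0.435 mmol/kg

[CO2*] = KH · pCO2 = 10^(−1.48) × 435×10^-6 = 1.440×10^-5 mol/kg
α₀ = 1/(1 + K1/[H⁺] + K1K2/[H⁺]²) = 1/(1 + 10^+2.22 + 10^+1.48) = 0.005072
DIC = [CO2*]/α₀ = 1.440×10^-5 / 0.005072 = 2.840 mmol/kg
[CO3²⁻] = α₂·DIC; α₂ = 0.1532, so [CO3²⁻] = 0.1532 × 2.840 = 0.435 mmol/kg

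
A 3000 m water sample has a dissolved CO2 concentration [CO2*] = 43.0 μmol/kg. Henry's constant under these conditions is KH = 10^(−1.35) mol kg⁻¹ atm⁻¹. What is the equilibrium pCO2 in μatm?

pCO2 = 963 μatm

KH = 10^(−1.35) = 4.467×10^-2 mol kg⁻¹ atm⁻¹
pCO2 = [CO2*]/KH = 43.0×10^-6 / 4.467×10^-2 = 9.63×10^-4 atm = 963 μatm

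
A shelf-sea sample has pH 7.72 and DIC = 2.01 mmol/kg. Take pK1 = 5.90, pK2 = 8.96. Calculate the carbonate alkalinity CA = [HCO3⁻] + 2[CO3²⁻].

CA = [HCO3⁻] + 2[CO3²⁻] = (α₁ + 2α₂)·DIC
At pH 7.72: [H⁺]/K1 = 10^-1.82 = 0.015136, K2/[H⁺] = 10^-1.24 = 0.057544
α₁ = 1/(1 + 0.015136 + 0.057544) = 1/1.0727 = 0.9322; α₂ = α₁·K2/[H⁺] = 0.05365
α₁ + 2α₂ = 1.0395
CA = 1.0395 × 2.01 = 2.09 mmol/kg

CA = 2.09 mmol/kg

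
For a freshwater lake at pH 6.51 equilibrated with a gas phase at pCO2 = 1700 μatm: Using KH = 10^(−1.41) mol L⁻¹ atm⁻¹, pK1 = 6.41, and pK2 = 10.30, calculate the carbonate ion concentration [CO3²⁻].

[CO3²⁻] = 0.0135 μmol/L

[CO2*] = KH · pCO2 = 10^(−1.41) × 1700×10^-6 = 6.614×10^-5 mol/L
α₀ = 1/(1 + K1/[H⁺] + K1K2/[H⁺]²) = 1/(1 + 10^+0.10 + 10^-3.69) = 0.4426
DIC = [CO2*]/α₀ = 6.614×10^-5 / 0.4426 = 0.1494 mmol/L
[CO3²⁻] = α₂·DIC; α₂ = 9.038×10^-5, so [CO3²⁻] = 9.038×10^-5 × 0.1494 = 1.35×10^-5 mmol/L = 0.0135 μmol/L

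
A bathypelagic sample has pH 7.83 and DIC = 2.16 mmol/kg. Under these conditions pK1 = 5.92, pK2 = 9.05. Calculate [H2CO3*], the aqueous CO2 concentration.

[CO2*] = 0.0248 mmol/kg

α₀ = 1 / (1 + K1/[H⁺] + K1K2/[H⁺]²) = 1 / (1 + 10^+1.91 + 10^+0.69)
   = 1 / (1 + 81.283 + 4.8978) = 1/87.181 = 0.01147
[CO2*] = α₀ × DIC = 0.01147 × 2.16 = 0.0248 mmol/kg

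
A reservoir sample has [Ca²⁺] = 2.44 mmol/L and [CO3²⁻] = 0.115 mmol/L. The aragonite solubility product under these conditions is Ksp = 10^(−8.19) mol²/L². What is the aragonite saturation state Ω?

Ω = 43.5

Ksp = 10^(−8.19) = 6.457×10^-9
Ω = [Ca²⁺][CO3²⁻]/Ksp = (2.44×10^-3)(0.115×10^-3) / 6.457×10^-9 = 43.5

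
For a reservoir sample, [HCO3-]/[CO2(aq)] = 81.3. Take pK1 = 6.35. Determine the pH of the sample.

pH = 8.26

From K1 = [H⁺][HCO3-]/[CO2(aq)]:  pH = pK1 + log₁₀([HCO3-]/[CO2(aq)])
log₁₀(81.3) = +1.910
pH = 6.35 + (+1.910) = 8.26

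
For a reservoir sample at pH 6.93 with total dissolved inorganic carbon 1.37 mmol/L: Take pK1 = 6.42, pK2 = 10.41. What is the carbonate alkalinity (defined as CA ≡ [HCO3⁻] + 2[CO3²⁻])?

CA = [HCO3⁻] + 2[CO3²⁻] = (α₁ + 2α₂)·DIC
At pH 6.93: [H⁺]/K1 = 10^-0.51 = 0.30903, K2/[H⁺] = 10^-3.48 = 0.00033113
α₁ = 1/(1 + 0.30903 + 0.00033113) = 1/1.3094 = 0.7637; α₂ = α₁·K2/[H⁺] = 0.0002529
α₁ + 2α₂ = 0.7642
CA = 0.7642 × 1.37 = 1.05 mmol/L

CA = 1.05 mmol/L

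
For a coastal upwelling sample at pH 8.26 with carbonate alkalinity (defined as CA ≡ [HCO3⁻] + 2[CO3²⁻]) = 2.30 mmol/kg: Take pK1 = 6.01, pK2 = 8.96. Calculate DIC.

CA = [HCO3⁻] + 2[CO3²⁻] = (α₁ + 2α₂)·DIC
At pH 8.26: [H⁺]/K1 = 10^-2.25 = 0.0056234, K2/[H⁺] = 10^-0.70 = 0.19953
α₁ = 1/(1 + 0.0056234 + 0.19953) = 1/1.2051 = 0.8298; α₂ = α₁·K2/[H⁺] = 0.1656
α₁ + 2α₂ = 1.1609
DIC = CA / (α₁ + 2α₂) = 2.30 / 1.1609 = 1.98 mmol/kg

DIC = 1.98 mmol/kg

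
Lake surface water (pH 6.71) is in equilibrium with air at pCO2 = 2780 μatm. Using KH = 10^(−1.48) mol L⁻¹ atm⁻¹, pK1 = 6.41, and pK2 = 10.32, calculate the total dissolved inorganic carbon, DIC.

[CO2*] = KH · pCO2 = 10^(−1.48) × 2780×10^-6 = 9.205×10^-5 mol/L
α₀ = 1/(1 + K1/[H⁺] + K1K2/[H⁺]²) = 1/(1 + 10^+0.30 + 10^-3.31) = 0.3338
DIC = [CO2*]/α₀ = 9.205×10^-5 / 0.3338 = 0.276 mmol/L

DIC = 0.276 mmol/L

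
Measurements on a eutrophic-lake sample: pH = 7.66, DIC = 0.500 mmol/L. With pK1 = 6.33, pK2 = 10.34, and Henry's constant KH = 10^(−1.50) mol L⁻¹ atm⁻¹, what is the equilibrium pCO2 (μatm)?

α₀ = 1 / (1 + K1/[H⁺] + K1K2/[H⁺]²) = 1 / (1 + 10^+1.33 + 10^-1.35)
   = 1 / (1 + 21.380 + 0.044668) = 1/22.424 = 0.04459
[CO2*] = α₀ × DIC = 0.04459 × 0.500 = 0.02230 mmol/L
pCO2 = [CO2*]/KH = 2.230×10^-5 / 3.162×10^-2 = 705 μatm

pCO2 = 705 μatm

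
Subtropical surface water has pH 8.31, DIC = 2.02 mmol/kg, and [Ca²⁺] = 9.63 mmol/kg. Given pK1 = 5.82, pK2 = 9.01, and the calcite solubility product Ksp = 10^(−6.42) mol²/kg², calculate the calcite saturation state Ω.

α₂ = 1 / (1 + [H⁺]/K2 + [H⁺]²/(K1K2)) = 1 / (1 + 10^+0.70 + 10^-1.79)
   = 1 / (1 + 5.0119 + 0.016218) = 1/6.0281 = 0.1659
[CO3²⁻] = α₂ × DIC = 0.1659 × 2.02 = 0.3351 mmol/kg
Ksp = 10^(−6.42) = 3.802×10^-7
Ω = [Ca²⁺][CO3²⁻]/Ksp = (9.63×10^-3)(3.351×10^-4) / 3.802×10^-7 = 8.49

Ω = 8.49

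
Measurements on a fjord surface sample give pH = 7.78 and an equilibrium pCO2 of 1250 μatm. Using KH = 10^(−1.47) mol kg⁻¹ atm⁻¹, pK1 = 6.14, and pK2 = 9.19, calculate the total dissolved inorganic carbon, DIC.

[CO2*] = KH · pCO2 = 10^(−1.47) × 1250×10^-6 = 4.236×10^-5 mol/kg
α₀ = 1/(1 + K1/[H⁺] + K1K2/[H⁺]²) = 1/(1 + 10^+1.64 + 10^+0.23) = 0.02158
DIC = [CO2*]/α₀ = 4.236×10^-5 / 0.02158 = 1.96 mmol/kg

DIC = 1.96 mmol/kg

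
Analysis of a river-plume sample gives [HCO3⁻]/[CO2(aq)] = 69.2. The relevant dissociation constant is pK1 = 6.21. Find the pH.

From K1 = [H⁺][HCO3⁻]/[CO2(aq)]:  pH = pK1 + log₁₀([HCO3⁻]/[CO2(aq)])
log₁₀(69.2) = +1.840
pH = 6.21 + (+1.840) = 8.05

pH = 8.05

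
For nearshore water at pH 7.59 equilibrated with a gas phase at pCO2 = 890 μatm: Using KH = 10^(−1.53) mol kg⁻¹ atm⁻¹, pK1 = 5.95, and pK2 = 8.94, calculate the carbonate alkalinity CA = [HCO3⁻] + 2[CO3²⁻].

CA = 1.25 mmol/kg

[CO2*] = KH · pCO2 = 10^(−1.53) × 890×10^-6 = 2.627×10^-5 mol/kg
α₀ = 1/(1 + K1/[H⁺] + K1K2/[H⁺]²) = 1/(1 + 10^+1.64 + 10^+0.29) = 0.02146
DIC = [CO2*]/α₀ = 2.627×10^-5 / 0.02146 = 1.224 mmol/kg
CA = (α₁ + 2α₂)·DIC = (0.9367 + 2×0.04184) × 1.224 = 1.25 mmol/kg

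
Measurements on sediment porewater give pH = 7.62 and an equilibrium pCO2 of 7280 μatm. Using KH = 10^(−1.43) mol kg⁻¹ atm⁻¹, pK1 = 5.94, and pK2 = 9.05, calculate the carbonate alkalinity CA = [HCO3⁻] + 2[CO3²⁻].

CA = 13.9 mmol/kg

[CO2*] = KH · pCO2 = 10^(−1.43) × 7280×10^-6 = 2.705×10^-4 mol/kg
α₀ = 1/(1 + K1/[H⁺] + K1K2/[H⁺]²) = 1/(1 + 10^+1.68 + 10^+0.25) = 0.01975
DIC = [CO2*]/α₀ = 2.705×10^-4 / 0.01975 = 13.70 mmol/kg
CA = (α₁ + 2α₂)·DIC = (0.9451 + 2×0.03512) × 13.70 = 13.9 mmol/kg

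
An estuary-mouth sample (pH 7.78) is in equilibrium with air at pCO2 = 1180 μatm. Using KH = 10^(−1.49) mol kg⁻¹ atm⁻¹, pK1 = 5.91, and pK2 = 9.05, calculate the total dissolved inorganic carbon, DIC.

[CO2*] = KH · pCO2 = 10^(−1.49) × 1180×10^-6 = 3.818×10^-5 mol/kg
α₀ = 1/(1 + K1/[H⁺] + K1K2/[H⁺]²) = 1/(1 + 10^+1.87 + 10^+0.60) = 0.01264
DIC = [CO2*]/α₀ = 3.818×10^-5 / 0.01264 = 3.02 mmol/kg

DIC = 3.02 mmol/kg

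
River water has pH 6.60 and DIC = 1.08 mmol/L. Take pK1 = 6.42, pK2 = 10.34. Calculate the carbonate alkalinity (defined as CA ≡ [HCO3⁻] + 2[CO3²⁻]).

CA = [HCO3⁻] + 2[CO3²⁻] = (α₁ + 2α₂)·DIC
At pH 6.60: [H⁺]/K1 = 10^-0.18 = 0.66069, K2/[H⁺] = 10^-3.74 = 0.00018197
α₁ = 1/(1 + 0.66069 + 0.00018197) = 1/1.6609 = 0.6021; α₂ = α₁·K2/[H⁺] = 0.0001096
α₁ + 2α₂ = 0.6023
CA = 0.6023 × 1.08 = 0.650 mmol/L

CA = 0.650 mmol/L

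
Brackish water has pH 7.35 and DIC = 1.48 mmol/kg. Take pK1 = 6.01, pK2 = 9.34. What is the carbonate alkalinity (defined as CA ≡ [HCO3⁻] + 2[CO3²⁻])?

CA = [HCO3⁻] + 2[CO3²⁻] = (α₁ + 2α₂)·DIC
At pH 7.35: [H⁺]/K1 = 10^-1.34 = 0.045709, K2/[H⁺] = 10^-1.99 = 0.010233
α₁ = 1/(1 + 0.045709 + 0.010233) = 1/1.0559 = 0.9470; α₂ = α₁·K2/[H⁺] = 0.009691
α₁ + 2α₂ = 0.9664
CA = 0.9664 × 1.48 = 1.43 mmol/kg

CA = 1.43 mmol/kg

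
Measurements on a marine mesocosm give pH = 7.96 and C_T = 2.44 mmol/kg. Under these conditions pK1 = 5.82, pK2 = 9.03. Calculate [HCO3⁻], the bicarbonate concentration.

[HCO3⁻] = 2.23 mmol/kg

α₁ = 1 / (1 + [H⁺]/K1 + K2/[H⁺]) = 1 / (1 + 10^-2.14 + 10^-1.07)
   = 1 / (1 + 0.0072444 + 0.085114) = 1/1.0924 = 0.9155
[HCO3⁻] = α₁ × DIC = 0.9155 × 2.44 = 2.23 mmol/kg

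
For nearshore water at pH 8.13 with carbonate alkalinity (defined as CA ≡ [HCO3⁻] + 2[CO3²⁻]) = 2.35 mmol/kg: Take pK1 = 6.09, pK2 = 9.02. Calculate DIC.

CA = [HCO3⁻] + 2[CO3²⁻] = (α₁ + 2α₂)·DIC
At pH 8.13: [H⁺]/K1 = 10^-2.04 = 0.0091201, K2/[H⁺] = 10^-0.89 = 0.12882
α₁ = 1/(1 + 0.0091201 + 0.12882) = 1/1.1379 = 0.8788; α₂ = α₁·K2/[H⁺] = 0.1132
α₁ + 2α₂ = 1.1052
DIC = CA / (α₁ + 2α₂) = 2.35 / 1.1052 = 2.13 mmol/kg

DIC = 2.13 mmol/kg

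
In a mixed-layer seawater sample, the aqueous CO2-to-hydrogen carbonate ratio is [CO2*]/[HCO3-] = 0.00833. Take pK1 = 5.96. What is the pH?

From K1 = [H⁺][HCO3-]/[CO2*]:  pH = pK1 − log₁₀([CO2*]/[HCO3-])
log₁₀(0.00833) = -2.079
pH = 5.96 − (-2.079) = 8.04

pH = 8.04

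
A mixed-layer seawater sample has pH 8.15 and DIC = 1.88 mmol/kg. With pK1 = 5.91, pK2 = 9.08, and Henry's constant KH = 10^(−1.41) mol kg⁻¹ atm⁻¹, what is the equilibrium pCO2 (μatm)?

α₀ = 1 / (1 + K1/[H⁺] + K1K2/[H⁺]²) = 1 / (1 + 10^+2.24 + 10^+1.31)
   = 1 / (1 + 173.78 + 20.417) = 1/195.20 = 0.005123
[CO2*] = α₀ × DIC = 0.005123 × 1.88 = 0.009631 mmol/kg = 9.631 μmol/kg
pCO2 = [CO2*]/KH = 9.631×10^-6 / 3.890×10^-2 = 248 μatm

pCO2 = 248 μatm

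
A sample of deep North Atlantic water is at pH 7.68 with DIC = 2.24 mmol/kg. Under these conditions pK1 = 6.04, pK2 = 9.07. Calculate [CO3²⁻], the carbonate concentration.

α₂ = 1 / (1 + [H⁺]/K2 + [H⁺]²/(K1K2)) = 1 / (1 + 10^+1.39 + 10^-0.25)
   = 1 / (1 + 24.547 + 0.56234) = 1/26.109 = 0.03830
[CO3²⁻] = α₂ × DIC = 0.03830 × 2.24 = 0.0858 mmol/kg

[CO3²⁻] = 0.0858 mmol/kg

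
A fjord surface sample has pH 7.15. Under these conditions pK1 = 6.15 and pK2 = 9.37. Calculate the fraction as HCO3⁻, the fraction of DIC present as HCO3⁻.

α₁ = 0.904

α₁ = 1 / (1 + [H⁺]/K1 + K2/[H⁺]) = 1 / (1 + 10^-1.00 + 10^-2.22)
   = 1 / (1 + 0.10000 + 0.0060256) = 1/1.1060 = 0.9041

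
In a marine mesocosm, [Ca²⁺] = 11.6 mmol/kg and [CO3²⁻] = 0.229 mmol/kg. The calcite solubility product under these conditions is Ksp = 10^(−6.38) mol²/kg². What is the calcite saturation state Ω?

Ω = 6.37

Ksp = 10^(−6.38) = 4.169×10^-7
Ω = [Ca²⁺][CO3²⁻]/Ksp = (11.6×10^-3)(0.229×10^-3) / 4.169×10^-7 = 6.37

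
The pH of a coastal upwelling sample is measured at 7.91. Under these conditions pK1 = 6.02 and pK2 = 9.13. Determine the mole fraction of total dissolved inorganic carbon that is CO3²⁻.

α₂ = 0.0561

α₂ = 1 / (1 + [H⁺]/K2 + [H⁺]²/(K1K2)) = 1 / (1 + 10^+1.22 + 10^-0.67)
   = 1 / (1 + 16.596 + 0.21380) = 1/17.810 = 0.05615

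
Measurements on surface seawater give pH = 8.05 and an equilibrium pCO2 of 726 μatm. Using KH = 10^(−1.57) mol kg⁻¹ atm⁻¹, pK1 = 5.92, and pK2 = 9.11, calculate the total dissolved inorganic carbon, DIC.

DIC = 2.89 mmol/kg

[CO2*] = KH · pCO2 = 10^(−1.57) × 726×10^-6 = 1.954×10^-5 mol/kg
α₀ = 1/(1 + K1/[H⁺] + K1K2/[H⁺]²) = 1/(1 + 10^+2.13 + 10^+1.07) = 0.006773
DIC = [CO2*]/α₀ = 1.954×10^-5 / 0.006773 = 2.89 mmol/kg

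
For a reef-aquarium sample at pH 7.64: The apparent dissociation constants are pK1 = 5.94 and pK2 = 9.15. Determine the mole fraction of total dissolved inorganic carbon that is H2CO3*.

α₀ = 1 / (1 + K1/[H⁺] + K1K2/[H⁺]²) = 1 / (1 + 10^+1.70 + 10^+0.19)
   = 1 / (1 + 50.119 + 1.5488) = 1/52.668 = 0.01899

α₀ = 0.0190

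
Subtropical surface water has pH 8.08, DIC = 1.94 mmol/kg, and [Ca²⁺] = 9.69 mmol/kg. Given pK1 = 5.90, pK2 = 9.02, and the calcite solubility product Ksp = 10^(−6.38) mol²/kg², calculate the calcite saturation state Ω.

α₂ = 1 / (1 + [H⁺]/K2 + [H⁺]²/(K1K2)) = 1 / (1 + 10^+0.94 + 10^-1.24)
   = 1 / (1 + 8.7096 + 0.057544) = 1/9.7672 = 0.1024
[CO3²⁻] = α₂ × DIC = 0.1024 × 1.94 = 0.1986 mmol/kg
Ksp = 10^(−6.38) = 4.169×10^-7
Ω = [Ca²⁺][CO3²⁻]/Ksp = (9.69×10^-3)(1.986×10^-4) / 4.169×10^-7 = 4.62

Ω = 4.62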